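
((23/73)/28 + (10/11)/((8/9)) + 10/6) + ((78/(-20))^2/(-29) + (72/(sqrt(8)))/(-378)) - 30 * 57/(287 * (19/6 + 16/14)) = 288003173617/362906936700 - sqrt(2)/21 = 0.73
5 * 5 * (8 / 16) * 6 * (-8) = -600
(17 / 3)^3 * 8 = 39304 / 27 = 1455.70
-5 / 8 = -0.62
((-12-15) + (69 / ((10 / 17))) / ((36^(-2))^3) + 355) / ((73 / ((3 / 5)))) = 3830048525112 / 1825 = 2098656726.09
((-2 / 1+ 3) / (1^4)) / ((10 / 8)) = 4 / 5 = 0.80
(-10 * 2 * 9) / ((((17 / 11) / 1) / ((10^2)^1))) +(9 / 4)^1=-791847 / 68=-11644.81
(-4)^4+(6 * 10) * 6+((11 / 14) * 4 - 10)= 4264 / 7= 609.14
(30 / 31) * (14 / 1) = 420 / 31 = 13.55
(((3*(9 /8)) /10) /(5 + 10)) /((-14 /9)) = -81 /5600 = -0.01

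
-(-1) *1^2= 1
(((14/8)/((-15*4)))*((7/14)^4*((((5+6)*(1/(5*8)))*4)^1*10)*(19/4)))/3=-1463/46080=-0.03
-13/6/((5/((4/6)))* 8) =-13/360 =-0.04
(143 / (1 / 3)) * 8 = 3432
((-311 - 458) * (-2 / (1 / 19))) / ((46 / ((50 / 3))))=730550 / 69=10587.68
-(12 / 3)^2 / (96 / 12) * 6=-12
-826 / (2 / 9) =-3717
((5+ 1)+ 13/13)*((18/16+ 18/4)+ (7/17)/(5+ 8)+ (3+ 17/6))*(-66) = -4692611/884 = -5308.38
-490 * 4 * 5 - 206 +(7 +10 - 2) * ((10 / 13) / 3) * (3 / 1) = -129928 / 13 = -9994.46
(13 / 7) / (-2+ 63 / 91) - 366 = -43723 / 119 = -367.42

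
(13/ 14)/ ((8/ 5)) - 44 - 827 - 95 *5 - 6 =-151359/ 112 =-1351.42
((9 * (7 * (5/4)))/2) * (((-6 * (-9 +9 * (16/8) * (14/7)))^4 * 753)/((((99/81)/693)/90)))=1042080260753945700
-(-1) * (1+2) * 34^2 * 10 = 34680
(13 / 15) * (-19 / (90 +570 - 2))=-247 / 9870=-0.03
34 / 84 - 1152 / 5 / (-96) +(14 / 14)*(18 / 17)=13793 / 3570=3.86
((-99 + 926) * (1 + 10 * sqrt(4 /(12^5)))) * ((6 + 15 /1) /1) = 28945 * sqrt(3) /72 + 17367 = 18063.31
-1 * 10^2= -100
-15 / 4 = -3.75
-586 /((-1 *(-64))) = -293 /32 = -9.16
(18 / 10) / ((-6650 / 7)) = -9 / 4750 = -0.00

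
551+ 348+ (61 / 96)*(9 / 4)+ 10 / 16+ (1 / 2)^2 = 901.30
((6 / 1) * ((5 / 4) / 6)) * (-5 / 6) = -25 / 24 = -1.04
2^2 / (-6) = -2 / 3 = -0.67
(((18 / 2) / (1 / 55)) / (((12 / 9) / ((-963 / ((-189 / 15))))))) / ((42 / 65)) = 43912.31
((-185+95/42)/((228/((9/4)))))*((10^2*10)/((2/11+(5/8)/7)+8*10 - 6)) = -21106250/869269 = -24.28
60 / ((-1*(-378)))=0.16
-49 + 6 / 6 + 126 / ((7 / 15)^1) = 222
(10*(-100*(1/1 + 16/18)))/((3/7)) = -119000/27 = -4407.41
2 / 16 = 1 / 8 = 0.12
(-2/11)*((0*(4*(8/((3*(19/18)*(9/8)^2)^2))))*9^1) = 0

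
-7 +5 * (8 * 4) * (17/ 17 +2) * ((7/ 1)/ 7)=473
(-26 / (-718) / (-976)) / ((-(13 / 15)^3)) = 3375 / 59214896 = 0.00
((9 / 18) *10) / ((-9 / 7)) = -35 / 9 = -3.89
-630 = -630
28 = 28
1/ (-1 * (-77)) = 1/ 77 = 0.01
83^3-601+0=571186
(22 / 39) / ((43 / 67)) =1474 / 1677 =0.88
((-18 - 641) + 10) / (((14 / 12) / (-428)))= 1666632 / 7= 238090.29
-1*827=-827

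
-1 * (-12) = 12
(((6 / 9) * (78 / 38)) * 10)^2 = 67600 / 361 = 187.26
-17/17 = -1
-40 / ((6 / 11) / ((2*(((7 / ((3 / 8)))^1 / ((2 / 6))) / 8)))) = -3080 / 3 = -1026.67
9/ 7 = 1.29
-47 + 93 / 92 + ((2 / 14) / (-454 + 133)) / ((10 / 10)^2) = -9507149 / 206724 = -45.99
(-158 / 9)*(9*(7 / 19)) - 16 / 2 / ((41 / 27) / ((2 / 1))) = -68.75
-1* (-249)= 249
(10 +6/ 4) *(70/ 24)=33.54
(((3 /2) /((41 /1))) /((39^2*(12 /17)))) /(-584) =-17 /291350592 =-0.00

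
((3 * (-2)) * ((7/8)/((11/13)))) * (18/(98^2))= -351/30184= -0.01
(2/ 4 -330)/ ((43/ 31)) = -20429/ 86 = -237.55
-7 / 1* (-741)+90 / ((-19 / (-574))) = 150213 / 19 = 7905.95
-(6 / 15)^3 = -8 / 125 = -0.06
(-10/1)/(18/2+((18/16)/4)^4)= -2097152/1888749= -1.11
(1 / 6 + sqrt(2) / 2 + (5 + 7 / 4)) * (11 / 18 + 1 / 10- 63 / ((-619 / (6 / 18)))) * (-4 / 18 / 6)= -1722499 / 9025020- 20753 * sqrt(2) / 1504170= -0.21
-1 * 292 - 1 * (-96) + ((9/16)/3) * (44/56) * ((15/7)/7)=-2150801/10976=-195.95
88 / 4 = 22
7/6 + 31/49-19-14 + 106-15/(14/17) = 8318/147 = 56.59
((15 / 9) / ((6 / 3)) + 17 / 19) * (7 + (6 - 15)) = -197 / 57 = -3.46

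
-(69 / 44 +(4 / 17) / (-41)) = -47917 / 30668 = -1.56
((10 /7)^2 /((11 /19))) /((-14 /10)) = -9500 /3773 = -2.52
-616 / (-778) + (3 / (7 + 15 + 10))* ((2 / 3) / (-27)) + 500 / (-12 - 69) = -2713999 / 504144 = -5.38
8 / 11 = 0.73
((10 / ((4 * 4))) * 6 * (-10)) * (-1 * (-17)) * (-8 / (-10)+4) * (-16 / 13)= 48960 / 13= 3766.15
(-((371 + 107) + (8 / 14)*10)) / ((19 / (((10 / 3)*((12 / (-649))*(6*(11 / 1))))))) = 812640 / 7847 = 103.56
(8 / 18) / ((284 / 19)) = 19 / 639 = 0.03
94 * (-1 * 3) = -282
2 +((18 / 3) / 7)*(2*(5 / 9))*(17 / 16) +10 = 1093 / 84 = 13.01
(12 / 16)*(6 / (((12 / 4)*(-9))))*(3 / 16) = -1 / 32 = -0.03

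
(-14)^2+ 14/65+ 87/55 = 28285/143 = 197.80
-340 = -340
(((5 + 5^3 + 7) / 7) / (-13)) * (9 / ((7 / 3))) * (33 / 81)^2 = -0.96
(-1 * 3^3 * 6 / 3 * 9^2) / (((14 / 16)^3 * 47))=-2239488 / 16121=-138.92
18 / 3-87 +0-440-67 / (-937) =-488110 / 937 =-520.93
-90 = -90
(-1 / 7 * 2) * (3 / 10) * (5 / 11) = -3 / 77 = -0.04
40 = 40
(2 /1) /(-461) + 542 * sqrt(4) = 499722 /461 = 1084.00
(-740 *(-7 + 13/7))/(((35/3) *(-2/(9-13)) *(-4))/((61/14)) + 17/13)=-63376560/67403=-940.26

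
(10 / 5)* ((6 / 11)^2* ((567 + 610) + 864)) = 146952 / 121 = 1214.48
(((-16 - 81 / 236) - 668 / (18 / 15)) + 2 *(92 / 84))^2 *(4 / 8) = 8003133498361 / 49123872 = 162917.40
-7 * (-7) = 49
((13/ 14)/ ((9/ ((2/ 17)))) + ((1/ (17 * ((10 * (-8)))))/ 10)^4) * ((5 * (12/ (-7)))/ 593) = -26160742400000063/ 149106874183680000000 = -0.00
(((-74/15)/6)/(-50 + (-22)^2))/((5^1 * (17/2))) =-37/830025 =-0.00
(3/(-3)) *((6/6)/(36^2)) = -1/1296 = -0.00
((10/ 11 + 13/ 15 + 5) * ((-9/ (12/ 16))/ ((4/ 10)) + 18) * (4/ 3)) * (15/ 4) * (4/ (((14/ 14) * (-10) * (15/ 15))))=8944/ 55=162.62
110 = 110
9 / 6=3 / 2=1.50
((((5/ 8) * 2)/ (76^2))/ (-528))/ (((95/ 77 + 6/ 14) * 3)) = -35/ 425852928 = -0.00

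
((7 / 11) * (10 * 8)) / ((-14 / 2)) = -80 / 11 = -7.27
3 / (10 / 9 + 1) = 27 / 19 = 1.42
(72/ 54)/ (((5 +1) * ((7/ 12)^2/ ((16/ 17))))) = 512/ 833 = 0.61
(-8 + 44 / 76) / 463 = -141 / 8797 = -0.02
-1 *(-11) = 11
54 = 54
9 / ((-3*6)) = -1 / 2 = -0.50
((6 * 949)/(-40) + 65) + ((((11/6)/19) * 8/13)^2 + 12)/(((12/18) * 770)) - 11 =-88.33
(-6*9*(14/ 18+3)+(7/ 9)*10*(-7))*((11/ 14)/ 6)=-33.84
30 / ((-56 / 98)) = -105 / 2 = -52.50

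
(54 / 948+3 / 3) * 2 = 167 / 79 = 2.11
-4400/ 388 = -1100/ 97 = -11.34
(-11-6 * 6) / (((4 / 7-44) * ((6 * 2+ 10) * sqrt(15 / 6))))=329 * sqrt(10) / 33440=0.03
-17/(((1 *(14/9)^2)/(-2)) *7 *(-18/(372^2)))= -5293188/343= -15432.03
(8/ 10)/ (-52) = -1/ 65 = -0.02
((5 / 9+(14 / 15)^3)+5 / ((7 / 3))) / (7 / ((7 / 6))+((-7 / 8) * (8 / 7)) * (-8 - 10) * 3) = 41479 / 708750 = 0.06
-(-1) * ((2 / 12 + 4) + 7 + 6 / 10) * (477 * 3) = 168381 / 10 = 16838.10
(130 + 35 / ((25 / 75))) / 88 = 235 / 88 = 2.67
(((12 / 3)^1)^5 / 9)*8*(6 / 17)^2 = 32768 / 289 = 113.38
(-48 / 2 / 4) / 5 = -1.20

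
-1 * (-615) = 615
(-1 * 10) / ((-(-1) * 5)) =-2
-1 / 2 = -0.50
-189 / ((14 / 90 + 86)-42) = -4.28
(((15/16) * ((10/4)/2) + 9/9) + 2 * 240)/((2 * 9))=30859/1152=26.79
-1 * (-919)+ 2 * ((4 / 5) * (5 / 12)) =2759 / 3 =919.67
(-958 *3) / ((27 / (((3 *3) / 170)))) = -479 / 85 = -5.64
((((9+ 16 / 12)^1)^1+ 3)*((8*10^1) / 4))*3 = 800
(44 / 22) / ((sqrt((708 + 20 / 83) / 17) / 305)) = 305 * sqrt(5184014) / 7348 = 94.51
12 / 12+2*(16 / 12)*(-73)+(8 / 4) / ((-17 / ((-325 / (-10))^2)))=-32429 / 102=-317.93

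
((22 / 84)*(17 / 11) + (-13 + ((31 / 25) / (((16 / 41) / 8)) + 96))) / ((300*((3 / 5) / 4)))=2.42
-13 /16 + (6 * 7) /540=-529 /720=-0.73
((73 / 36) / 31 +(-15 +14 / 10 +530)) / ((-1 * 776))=-2881877 / 4330080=-0.67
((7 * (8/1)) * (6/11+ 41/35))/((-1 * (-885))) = 5288/48675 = 0.11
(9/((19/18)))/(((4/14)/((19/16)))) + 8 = 695/16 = 43.44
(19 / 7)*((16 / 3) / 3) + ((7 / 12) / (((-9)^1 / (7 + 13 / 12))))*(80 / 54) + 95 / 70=82766 / 15309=5.41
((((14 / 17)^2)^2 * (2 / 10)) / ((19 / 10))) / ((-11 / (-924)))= 6453888 / 1586899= 4.07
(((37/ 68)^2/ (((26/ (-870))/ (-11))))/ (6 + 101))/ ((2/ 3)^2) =58955985/ 25727936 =2.29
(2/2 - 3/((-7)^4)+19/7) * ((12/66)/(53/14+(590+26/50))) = 891500/784810411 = 0.00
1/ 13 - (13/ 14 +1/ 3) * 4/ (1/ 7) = -1375/ 39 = -35.26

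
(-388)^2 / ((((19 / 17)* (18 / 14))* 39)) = 2686.27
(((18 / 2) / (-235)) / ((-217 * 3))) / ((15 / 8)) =8 / 254975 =0.00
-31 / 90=-0.34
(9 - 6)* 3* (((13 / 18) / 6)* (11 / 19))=143 / 228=0.63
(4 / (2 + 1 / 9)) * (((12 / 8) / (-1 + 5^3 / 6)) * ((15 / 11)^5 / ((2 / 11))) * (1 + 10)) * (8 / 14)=492075000 / 21065737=23.36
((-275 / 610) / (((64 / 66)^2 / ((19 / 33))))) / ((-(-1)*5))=-6897 / 124928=-0.06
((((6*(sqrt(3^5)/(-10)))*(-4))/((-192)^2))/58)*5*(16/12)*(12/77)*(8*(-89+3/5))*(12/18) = -221*sqrt(3)/44660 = -0.01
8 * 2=16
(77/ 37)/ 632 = 77/ 23384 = 0.00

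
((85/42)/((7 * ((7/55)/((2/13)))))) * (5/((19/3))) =23375/84721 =0.28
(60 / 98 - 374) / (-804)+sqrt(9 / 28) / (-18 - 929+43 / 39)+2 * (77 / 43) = 1713428 / 423507 - 117 * sqrt(7) / 516460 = 4.05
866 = 866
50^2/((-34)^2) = 2.16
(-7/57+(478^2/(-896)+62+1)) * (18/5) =-7359243/10640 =-691.66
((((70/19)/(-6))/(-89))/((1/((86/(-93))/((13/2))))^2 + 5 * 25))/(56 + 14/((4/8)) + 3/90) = 0.00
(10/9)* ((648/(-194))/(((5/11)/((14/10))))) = -5544/485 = -11.43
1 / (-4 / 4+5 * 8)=1 / 39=0.03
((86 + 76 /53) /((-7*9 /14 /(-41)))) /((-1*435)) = -379988 /207495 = -1.83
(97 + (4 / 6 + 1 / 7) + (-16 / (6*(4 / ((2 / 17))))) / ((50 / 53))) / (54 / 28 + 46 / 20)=72684 / 3145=23.11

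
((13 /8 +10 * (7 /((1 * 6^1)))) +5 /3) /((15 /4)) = 359 /90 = 3.99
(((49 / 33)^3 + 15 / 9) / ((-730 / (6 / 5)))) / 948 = -44386 / 5181216975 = -0.00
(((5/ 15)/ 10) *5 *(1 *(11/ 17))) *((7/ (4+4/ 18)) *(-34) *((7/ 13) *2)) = -1617/ 247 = -6.55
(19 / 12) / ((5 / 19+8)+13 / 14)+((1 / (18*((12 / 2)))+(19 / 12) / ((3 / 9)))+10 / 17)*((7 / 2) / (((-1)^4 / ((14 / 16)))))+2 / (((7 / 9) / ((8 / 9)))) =1578252149 / 83795040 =18.83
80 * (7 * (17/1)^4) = 46771760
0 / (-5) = 0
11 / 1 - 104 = -93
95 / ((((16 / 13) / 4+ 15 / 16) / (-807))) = -61568.80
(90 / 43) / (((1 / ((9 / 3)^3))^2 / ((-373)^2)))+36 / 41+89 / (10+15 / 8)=35554549524866 / 167485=212284977.91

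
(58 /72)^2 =841 /1296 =0.65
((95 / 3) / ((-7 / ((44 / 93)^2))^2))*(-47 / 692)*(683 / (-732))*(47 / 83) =33576138537040 / 28895114131058259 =0.00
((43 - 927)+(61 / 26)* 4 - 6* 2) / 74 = -5763 / 481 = -11.98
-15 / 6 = -5 / 2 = -2.50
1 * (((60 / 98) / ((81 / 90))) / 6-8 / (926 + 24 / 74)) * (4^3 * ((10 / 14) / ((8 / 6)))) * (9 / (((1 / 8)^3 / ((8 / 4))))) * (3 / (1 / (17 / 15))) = 661433253888 / 5877991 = 112527.10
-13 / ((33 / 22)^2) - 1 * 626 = -5686 / 9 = -631.78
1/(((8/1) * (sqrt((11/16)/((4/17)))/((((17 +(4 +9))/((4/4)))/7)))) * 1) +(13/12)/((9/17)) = 30 * sqrt(187)/1309 +221/108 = 2.36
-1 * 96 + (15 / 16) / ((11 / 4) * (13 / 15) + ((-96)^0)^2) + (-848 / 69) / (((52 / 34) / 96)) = -210533045 / 242788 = -867.15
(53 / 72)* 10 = 265 / 36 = 7.36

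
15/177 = 5/59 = 0.08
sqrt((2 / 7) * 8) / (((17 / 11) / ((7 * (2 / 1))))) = 88 * sqrt(7) / 17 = 13.70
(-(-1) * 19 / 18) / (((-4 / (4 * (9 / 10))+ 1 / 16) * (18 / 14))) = -1064 / 1359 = -0.78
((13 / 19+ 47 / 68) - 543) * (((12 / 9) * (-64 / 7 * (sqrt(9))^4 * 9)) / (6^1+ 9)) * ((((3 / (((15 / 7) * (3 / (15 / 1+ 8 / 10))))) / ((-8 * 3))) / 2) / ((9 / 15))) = -663390492 / 8075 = -82153.62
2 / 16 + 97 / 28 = 3.59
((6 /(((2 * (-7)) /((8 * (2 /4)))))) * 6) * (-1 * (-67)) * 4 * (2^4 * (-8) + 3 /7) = 17231328 /49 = 351659.76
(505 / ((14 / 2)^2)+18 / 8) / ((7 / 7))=2461 / 196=12.56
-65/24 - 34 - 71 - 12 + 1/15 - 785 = -108557/120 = -904.64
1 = 1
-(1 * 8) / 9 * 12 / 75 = -32 / 225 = -0.14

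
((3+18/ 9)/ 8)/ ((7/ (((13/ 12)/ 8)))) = 65/ 5376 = 0.01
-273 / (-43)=273 / 43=6.35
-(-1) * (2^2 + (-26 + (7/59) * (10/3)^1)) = -3824/177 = -21.60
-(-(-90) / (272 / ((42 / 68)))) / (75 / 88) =-0.24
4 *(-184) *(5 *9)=-33120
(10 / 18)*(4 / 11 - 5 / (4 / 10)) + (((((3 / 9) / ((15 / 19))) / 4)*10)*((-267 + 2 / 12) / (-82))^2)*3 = 427990529 / 15976224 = 26.79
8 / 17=0.47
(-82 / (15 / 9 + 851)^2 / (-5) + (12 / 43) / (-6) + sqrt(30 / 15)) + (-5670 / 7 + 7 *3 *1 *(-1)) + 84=-525481188563 / 703411630 + sqrt(2)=-745.63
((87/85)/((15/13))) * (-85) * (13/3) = -4901/15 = -326.73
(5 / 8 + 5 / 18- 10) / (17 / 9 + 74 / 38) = -12445 / 5248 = -2.37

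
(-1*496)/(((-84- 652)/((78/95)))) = 0.55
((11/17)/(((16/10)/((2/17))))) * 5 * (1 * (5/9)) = 1375/10404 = 0.13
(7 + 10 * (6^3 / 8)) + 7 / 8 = 2223 / 8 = 277.88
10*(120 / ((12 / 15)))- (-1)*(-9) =1491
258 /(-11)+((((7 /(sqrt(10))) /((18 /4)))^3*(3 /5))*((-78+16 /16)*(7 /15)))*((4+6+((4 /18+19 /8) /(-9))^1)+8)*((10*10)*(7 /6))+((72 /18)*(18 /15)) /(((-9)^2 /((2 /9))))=-14852833303*sqrt(10) /8857350-313294 /13365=-5326.24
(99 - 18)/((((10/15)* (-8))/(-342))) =5194.12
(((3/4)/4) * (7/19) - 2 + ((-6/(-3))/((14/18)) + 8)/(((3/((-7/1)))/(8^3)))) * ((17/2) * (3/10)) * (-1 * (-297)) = -58163030937/6080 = -9566287.98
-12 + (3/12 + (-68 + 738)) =2633/4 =658.25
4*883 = 3532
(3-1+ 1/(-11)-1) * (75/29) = 750/319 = 2.35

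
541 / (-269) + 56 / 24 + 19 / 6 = 1877 / 538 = 3.49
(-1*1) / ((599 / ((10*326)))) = -3260 / 599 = -5.44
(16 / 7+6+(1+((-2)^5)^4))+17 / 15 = 110101574 / 105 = 1048586.42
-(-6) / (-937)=-6 / 937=-0.01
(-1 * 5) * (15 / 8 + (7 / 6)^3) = -935 / 54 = -17.31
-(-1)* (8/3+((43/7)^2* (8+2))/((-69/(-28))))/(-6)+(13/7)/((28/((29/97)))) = -102108745/3935484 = -25.95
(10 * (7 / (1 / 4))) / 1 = 280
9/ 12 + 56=227/ 4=56.75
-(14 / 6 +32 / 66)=-31 / 11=-2.82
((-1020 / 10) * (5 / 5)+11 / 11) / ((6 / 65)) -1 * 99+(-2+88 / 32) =-14309 / 12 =-1192.42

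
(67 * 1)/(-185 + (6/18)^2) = -603/1664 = -0.36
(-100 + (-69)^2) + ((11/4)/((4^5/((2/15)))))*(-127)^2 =143363339/30720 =4666.78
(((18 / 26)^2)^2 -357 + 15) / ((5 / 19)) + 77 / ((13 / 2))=-183773029 / 142805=-1286.88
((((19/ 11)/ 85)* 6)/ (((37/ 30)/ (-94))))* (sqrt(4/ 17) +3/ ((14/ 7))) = -96444/ 6919 - 128592* sqrt(17)/ 117623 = -18.45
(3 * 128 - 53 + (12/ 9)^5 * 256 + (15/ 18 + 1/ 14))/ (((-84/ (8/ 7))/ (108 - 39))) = -110380588/ 83349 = -1324.32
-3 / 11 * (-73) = 219 / 11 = 19.91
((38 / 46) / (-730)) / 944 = -19 / 15849760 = -0.00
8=8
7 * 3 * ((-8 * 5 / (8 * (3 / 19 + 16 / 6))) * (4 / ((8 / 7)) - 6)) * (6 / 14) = 12825 / 322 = 39.83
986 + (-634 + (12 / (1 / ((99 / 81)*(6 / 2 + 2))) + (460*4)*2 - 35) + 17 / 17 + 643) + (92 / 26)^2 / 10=11954009 / 2535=4715.59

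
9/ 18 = 1/ 2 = 0.50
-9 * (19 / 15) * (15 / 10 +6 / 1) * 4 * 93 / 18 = -1767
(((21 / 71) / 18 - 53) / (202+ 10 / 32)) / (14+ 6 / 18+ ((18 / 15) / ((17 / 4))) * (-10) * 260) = 3069656 / 8436719343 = 0.00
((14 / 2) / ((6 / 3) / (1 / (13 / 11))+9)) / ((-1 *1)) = -77 / 125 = -0.62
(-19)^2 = 361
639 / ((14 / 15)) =9585 / 14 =684.64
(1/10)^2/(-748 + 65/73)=-73/5453900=-0.00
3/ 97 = 0.03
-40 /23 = -1.74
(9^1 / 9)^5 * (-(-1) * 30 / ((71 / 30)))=900 / 71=12.68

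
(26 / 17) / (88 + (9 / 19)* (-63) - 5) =247 / 8585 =0.03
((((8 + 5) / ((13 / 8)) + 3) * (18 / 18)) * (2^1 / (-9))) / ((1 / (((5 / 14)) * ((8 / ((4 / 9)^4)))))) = -40095 / 224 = -179.00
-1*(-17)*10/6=85/3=28.33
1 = 1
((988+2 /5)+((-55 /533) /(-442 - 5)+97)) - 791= 350705747 /1191255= 294.40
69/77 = 0.90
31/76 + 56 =4287/76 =56.41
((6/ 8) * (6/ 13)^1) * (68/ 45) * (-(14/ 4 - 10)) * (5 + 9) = 238/ 5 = 47.60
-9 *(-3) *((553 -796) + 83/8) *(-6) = 150741/4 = 37685.25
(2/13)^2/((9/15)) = 20/507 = 0.04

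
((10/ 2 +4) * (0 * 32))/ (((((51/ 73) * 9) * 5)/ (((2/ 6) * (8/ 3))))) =0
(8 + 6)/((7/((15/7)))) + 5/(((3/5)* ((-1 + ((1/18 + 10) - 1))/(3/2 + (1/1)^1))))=1395/203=6.87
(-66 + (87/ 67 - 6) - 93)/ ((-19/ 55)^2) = -33178200/ 24187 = -1371.74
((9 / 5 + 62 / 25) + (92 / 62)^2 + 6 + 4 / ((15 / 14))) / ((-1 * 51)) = -1168711 / 3675825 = -0.32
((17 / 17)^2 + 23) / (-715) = -24 / 715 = -0.03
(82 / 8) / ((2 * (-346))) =-41 / 2768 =-0.01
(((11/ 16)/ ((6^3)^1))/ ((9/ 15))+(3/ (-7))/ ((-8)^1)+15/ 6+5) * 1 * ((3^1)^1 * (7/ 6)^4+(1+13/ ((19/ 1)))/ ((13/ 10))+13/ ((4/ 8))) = 1923142683463/ 7744149504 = 248.33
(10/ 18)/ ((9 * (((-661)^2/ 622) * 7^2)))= 3110/ 1734139449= 0.00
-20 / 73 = -0.27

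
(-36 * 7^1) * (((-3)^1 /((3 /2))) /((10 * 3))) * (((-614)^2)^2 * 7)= 83570078601408 /5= 16714015720281.60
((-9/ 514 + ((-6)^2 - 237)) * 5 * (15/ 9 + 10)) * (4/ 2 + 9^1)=-128986.24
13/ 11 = 1.18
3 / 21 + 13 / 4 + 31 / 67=7233 / 1876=3.86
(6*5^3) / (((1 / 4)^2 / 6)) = 72000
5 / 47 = 0.11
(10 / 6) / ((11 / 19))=95 / 33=2.88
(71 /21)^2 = 5041 /441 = 11.43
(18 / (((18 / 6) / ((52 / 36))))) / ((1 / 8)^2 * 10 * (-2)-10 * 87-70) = -416 / 45135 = -0.01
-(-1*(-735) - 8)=-727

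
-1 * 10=-10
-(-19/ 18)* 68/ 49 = 646/ 441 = 1.46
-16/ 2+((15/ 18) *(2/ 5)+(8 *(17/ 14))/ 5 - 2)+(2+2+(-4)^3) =-7111/ 105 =-67.72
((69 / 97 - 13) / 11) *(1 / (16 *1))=-149 / 2134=-0.07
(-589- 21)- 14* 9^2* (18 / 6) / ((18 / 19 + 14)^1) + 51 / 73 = -8675305 / 10366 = -836.90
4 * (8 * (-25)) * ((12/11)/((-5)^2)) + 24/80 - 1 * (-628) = 65273/110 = 593.39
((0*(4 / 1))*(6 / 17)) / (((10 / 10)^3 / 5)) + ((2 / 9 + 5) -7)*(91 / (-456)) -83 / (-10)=44399 / 5130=8.65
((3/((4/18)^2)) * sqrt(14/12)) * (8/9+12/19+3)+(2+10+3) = 15+6957 * sqrt(42)/152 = 311.62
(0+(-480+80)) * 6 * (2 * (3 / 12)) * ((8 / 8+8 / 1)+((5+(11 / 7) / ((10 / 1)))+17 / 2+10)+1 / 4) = -276420 / 7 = -39488.57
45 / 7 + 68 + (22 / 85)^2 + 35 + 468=29206838 / 50575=577.50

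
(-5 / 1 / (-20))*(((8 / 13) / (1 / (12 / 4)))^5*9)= 17915904 / 371293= 48.25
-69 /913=-0.08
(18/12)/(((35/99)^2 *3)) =4.00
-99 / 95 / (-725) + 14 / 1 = 964349 / 68875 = 14.00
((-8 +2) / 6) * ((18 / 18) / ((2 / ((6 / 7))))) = -3 / 7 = -0.43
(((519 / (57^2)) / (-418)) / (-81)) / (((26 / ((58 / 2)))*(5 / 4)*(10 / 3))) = 5017 / 3972389850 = 0.00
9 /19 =0.47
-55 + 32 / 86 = -2349 / 43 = -54.63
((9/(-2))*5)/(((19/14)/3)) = -945/19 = -49.74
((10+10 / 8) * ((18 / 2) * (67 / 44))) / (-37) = -27135 / 6512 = -4.17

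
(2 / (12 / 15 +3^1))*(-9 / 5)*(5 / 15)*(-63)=378 / 19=19.89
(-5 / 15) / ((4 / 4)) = -1 / 3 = -0.33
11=11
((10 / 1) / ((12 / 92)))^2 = 52900 / 9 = 5877.78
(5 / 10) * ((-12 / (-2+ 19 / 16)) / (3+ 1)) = 24 / 13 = 1.85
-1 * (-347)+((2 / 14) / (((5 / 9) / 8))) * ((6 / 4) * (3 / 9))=12181 / 35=348.03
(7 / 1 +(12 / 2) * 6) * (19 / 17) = 817 / 17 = 48.06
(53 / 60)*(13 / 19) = 0.60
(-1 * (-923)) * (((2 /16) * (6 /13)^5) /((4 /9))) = 155277 /28561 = 5.44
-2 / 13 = -0.15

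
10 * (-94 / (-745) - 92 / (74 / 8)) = -541364 / 5513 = -98.20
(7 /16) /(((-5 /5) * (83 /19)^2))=-2527 /110224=-0.02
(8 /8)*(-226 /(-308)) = 113 /154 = 0.73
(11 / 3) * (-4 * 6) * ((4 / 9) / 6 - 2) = 4576 / 27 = 169.48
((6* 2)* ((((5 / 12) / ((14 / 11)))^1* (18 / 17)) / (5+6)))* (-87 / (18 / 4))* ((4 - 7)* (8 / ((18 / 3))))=3480 / 119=29.24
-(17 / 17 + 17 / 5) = -22 / 5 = -4.40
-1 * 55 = -55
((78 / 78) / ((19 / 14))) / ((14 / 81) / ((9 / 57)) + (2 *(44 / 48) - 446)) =-6804 / 4091327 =-0.00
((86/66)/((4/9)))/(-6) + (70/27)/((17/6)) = 5741/13464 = 0.43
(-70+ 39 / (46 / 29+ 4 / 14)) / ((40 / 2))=-18683 / 7600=-2.46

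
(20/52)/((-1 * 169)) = -5/2197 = -0.00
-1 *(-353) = 353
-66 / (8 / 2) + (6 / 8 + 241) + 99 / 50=22723 / 100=227.23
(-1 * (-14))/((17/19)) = 266/17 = 15.65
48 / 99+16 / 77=160 / 231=0.69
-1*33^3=-35937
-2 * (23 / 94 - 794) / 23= 74613 / 1081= 69.02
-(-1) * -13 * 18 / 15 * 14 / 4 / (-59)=0.93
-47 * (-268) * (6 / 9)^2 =50384 / 9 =5598.22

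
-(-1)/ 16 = 1/ 16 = 0.06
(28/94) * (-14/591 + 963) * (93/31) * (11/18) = 43822163/83331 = 525.88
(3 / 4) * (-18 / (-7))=27 / 14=1.93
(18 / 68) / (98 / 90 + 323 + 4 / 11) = 4455 / 5460536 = 0.00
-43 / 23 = -1.87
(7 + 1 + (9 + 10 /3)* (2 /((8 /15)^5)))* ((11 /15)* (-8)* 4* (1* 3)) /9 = -104463667 /23040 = -4534.01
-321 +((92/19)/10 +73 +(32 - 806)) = -97044/95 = -1021.52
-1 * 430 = -430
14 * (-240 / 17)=-3360 / 17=-197.65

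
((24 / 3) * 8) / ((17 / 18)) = 1152 / 17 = 67.76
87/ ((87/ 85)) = 85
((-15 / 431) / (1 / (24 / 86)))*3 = -540 / 18533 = -0.03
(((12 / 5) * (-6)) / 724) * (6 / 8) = -27 / 1810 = -0.01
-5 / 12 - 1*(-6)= 67 / 12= 5.58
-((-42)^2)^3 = -5489031744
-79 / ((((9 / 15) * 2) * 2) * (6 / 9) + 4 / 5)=-395 / 12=-32.92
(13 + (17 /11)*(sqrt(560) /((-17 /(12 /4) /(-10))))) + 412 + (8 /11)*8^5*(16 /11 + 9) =120*sqrt(35) /11 + 30197985 /121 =249634.66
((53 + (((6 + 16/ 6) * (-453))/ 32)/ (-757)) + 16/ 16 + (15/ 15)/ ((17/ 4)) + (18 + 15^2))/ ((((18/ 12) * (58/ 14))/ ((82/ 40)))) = 98.11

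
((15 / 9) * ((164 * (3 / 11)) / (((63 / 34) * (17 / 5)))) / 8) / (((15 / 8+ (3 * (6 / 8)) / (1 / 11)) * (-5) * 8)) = -205 / 147609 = -0.00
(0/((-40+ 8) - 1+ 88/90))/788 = 0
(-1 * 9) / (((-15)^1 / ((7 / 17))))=21 / 85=0.25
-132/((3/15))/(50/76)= -5016/5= -1003.20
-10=-10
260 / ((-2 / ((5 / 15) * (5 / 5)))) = -130 / 3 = -43.33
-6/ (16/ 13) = -39/ 8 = -4.88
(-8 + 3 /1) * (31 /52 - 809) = 210185 /52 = 4042.02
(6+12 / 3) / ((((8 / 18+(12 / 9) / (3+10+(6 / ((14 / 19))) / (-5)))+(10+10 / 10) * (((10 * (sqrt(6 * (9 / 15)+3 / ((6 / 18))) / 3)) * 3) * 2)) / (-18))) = 81078570 / 489042792251 - 19053625140 * sqrt(35) / 489042792251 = -0.23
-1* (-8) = 8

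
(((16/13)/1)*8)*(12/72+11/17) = 8.01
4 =4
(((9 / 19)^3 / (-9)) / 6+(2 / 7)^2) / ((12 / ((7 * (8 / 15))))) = 53549 / 2160585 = 0.02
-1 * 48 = -48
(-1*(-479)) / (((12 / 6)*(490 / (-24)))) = -2874 / 245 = -11.73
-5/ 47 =-0.11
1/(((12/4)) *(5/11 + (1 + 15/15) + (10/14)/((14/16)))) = 539/5289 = 0.10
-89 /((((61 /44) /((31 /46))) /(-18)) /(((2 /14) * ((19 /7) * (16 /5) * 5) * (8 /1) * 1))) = 2657115648 /68747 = 38650.64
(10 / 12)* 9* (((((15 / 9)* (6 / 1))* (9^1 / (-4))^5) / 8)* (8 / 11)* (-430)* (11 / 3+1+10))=317388375 / 128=2479596.68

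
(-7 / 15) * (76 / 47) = -532 / 705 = -0.75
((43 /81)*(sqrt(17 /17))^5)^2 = 1849 /6561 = 0.28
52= 52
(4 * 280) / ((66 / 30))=5600 / 11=509.09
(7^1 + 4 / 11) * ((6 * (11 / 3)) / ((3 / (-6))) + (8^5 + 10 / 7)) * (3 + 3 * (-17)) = -890655264 / 77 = -11566951.48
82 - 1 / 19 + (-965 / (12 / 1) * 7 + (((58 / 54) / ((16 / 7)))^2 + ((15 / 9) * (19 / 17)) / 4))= -28951231957 / 60279552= -480.28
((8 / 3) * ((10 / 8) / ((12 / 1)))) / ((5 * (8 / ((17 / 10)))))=17 / 1440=0.01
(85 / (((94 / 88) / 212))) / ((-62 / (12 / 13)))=-4757280 / 18941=-251.16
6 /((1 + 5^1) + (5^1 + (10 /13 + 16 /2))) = 78 /257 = 0.30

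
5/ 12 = 0.42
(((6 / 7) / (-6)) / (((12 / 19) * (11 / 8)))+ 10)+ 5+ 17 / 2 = 10781 / 462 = 23.34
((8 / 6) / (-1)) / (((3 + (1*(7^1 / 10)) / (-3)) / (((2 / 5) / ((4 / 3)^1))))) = -12 / 83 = -0.14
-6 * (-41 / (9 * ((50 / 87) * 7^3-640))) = -1189 / 19265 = -0.06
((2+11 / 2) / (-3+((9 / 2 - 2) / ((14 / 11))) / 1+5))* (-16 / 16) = -70 / 37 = -1.89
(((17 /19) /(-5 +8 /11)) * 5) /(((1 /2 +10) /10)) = -18700 /18753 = -1.00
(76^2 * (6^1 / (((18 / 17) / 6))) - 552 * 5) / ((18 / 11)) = 1064932 / 9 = 118325.78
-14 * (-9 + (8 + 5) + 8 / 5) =-392 / 5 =-78.40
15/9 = 5/3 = 1.67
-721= -721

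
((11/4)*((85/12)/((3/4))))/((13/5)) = 4675/468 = 9.99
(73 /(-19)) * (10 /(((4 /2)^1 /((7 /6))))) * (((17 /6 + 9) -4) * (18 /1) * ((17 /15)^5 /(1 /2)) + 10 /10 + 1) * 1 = -34230052444 /2885625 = -11862.27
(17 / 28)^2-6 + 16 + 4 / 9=76297 / 7056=10.81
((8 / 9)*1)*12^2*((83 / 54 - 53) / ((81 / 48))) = -2845696 / 729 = -3903.56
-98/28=-7/2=-3.50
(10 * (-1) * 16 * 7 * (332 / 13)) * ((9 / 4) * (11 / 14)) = -657360 / 13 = -50566.15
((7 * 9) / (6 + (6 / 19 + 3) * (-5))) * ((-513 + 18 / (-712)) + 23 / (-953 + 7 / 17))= 196691224471 / 64376548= 3055.32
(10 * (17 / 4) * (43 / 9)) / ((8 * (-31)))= -3655 / 4464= -0.82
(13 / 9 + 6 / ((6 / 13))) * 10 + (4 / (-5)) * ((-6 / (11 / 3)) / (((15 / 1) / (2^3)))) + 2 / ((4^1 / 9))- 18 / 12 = 366653 / 2475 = 148.14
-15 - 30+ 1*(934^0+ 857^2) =734405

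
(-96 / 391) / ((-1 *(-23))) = -96 / 8993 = -0.01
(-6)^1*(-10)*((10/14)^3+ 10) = 213300/343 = 621.87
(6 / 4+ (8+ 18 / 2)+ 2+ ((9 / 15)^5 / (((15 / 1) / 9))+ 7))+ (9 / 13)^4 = 24791282563 / 892531250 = 27.78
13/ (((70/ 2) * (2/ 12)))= 78/ 35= 2.23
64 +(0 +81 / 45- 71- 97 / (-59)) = -1049 / 295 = -3.56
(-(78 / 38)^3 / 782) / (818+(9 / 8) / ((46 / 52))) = -118638 / 8788717919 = -0.00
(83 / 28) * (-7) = -83 / 4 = -20.75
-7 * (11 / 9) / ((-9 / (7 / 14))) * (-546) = -7007 / 27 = -259.52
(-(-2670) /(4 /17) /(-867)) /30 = -89 /204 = -0.44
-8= -8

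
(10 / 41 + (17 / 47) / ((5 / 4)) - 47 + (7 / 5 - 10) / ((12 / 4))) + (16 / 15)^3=-312952958 / 6503625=-48.12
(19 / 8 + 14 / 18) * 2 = 227 / 36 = 6.31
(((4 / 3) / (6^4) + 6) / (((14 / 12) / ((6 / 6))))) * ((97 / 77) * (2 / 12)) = 565801 / 523908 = 1.08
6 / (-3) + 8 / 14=-10 / 7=-1.43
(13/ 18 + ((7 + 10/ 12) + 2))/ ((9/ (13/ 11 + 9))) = 10640/ 891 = 11.94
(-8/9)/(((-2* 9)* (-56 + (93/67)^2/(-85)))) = -0.00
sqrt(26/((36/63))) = sqrt(182)/2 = 6.75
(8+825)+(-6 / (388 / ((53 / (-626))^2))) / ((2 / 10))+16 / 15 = 834.07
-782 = -782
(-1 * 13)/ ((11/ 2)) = -26/ 11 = -2.36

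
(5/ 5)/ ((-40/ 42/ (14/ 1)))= -14.70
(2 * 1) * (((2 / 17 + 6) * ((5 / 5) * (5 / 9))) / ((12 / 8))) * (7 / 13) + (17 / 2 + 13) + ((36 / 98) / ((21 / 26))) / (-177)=444700813 / 18577566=23.94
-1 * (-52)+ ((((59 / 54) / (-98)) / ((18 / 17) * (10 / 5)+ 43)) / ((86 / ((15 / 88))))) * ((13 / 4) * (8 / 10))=694197487 / 13349952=52.00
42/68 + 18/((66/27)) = 2985/374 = 7.98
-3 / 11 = -0.27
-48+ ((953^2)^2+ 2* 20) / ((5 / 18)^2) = 267249322420404 / 25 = 10689972896816.16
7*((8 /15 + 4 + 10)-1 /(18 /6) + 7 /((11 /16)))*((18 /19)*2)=337932 /1045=323.38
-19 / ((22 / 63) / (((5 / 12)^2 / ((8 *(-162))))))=3325 / 456192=0.01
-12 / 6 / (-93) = 2 / 93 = 0.02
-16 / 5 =-3.20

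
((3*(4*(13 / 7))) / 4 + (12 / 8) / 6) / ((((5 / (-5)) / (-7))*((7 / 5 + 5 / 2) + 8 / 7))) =5705 / 706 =8.08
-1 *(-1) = 1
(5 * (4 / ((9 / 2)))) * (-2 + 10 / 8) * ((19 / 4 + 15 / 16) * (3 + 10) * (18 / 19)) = -17745 / 76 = -233.49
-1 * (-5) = 5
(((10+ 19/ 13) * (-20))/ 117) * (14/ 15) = -8344/ 4563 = -1.83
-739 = -739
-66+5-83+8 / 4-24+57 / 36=-164.42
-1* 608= -608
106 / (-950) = -53 / 475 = -0.11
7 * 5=35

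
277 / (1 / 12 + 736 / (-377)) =-1253148 / 8455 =-148.21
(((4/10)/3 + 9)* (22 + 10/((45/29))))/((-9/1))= -28.87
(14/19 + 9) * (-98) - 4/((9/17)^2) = -1490494/1539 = -968.48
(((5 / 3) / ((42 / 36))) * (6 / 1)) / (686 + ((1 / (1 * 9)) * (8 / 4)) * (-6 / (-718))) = 16155 / 1292942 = 0.01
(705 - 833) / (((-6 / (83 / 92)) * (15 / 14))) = 18592 / 1035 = 17.96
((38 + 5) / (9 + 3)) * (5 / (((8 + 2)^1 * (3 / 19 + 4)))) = 0.43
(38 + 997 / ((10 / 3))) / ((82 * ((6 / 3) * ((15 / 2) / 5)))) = 3371 / 2460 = 1.37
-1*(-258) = 258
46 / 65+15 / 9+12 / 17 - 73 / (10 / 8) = -55.32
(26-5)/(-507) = -7/169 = -0.04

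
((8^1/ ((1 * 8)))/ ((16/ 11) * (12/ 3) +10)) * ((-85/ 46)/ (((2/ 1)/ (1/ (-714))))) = 55/ 672336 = 0.00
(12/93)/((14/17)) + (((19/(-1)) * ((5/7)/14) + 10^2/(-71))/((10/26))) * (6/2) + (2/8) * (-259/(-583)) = -4597338419/251503868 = -18.28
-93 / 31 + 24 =21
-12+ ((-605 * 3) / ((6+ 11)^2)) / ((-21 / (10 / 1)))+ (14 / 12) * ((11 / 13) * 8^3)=39166562 / 78897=496.43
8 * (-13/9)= -104/9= -11.56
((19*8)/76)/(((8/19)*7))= 19/28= 0.68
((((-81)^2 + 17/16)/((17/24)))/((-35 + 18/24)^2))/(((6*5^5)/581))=244003732/997103125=0.24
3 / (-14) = -3 / 14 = -0.21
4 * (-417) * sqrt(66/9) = -556 * sqrt(66) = -4516.97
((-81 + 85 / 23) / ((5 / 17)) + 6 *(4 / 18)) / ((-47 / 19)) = 1714142 / 16215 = 105.71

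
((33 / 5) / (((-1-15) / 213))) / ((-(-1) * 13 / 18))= -63261 / 520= -121.66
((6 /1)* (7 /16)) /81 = 7 /216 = 0.03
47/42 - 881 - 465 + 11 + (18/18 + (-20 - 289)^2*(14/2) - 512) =27993929/42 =666522.12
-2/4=-1/2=-0.50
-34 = -34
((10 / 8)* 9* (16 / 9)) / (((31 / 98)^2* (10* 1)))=19208 / 961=19.99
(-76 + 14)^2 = 3844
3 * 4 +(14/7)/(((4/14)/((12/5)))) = 144/5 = 28.80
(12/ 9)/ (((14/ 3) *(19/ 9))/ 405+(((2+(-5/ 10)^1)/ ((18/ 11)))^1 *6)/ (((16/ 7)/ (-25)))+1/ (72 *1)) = -466560/ 21036503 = -0.02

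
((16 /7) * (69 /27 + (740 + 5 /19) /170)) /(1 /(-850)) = -16070000 /1197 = -13425.23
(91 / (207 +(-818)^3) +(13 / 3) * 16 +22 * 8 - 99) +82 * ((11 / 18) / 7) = 407139152309 / 2652509475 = 153.49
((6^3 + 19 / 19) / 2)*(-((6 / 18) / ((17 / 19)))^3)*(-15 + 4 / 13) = 284284973 / 3448926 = 82.43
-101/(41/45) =-4545/41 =-110.85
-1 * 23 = -23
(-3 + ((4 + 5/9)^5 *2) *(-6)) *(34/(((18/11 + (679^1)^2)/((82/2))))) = -7107061401902/99821724327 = -71.20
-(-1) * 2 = 2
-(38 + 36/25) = -986/25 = -39.44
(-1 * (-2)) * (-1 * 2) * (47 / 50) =-94 / 25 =-3.76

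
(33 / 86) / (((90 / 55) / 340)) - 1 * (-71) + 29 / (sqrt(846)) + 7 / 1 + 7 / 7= 29 * sqrt(94) / 282 + 20476 / 129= 159.73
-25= -25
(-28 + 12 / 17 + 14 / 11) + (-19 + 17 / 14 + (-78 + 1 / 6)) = -477682 / 3927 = -121.64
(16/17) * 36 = 576/17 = 33.88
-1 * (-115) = 115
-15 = -15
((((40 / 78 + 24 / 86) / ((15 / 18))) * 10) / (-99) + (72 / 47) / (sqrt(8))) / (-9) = 5312 / 498069 - 2 * sqrt(2) / 47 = -0.05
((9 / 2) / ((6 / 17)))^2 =2601 / 16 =162.56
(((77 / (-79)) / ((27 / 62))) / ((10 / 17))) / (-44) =3689 / 42660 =0.09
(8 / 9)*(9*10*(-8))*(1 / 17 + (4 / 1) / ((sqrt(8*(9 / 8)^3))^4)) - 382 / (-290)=-73439534273 / 1310002065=-56.06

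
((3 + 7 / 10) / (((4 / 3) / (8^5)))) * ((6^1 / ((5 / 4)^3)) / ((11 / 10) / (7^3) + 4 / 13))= 518991642624 / 577625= 898492.35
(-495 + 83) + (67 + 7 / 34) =-11723 / 34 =-344.79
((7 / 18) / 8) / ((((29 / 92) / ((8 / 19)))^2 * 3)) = 236992 / 8197227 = 0.03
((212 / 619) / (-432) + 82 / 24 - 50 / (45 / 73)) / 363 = -2597041 / 12133638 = -0.21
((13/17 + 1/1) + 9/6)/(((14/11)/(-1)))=-1221/476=-2.57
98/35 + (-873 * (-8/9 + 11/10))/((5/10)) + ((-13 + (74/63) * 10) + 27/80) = -1848251/5040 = -366.72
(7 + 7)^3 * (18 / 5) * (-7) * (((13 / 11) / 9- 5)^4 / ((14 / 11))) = -148105866038144 / 4851495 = -30527881.83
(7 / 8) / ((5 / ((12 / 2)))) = 21 / 20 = 1.05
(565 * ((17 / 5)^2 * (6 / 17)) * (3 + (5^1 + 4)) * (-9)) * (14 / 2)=-8713656 / 5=-1742731.20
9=9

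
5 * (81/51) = 135/17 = 7.94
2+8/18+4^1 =58/9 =6.44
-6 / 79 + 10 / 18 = 341 / 711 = 0.48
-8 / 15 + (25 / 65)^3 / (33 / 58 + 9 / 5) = -1281218 / 2515565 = -0.51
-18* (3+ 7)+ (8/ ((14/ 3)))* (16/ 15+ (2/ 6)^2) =-18688/ 105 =-177.98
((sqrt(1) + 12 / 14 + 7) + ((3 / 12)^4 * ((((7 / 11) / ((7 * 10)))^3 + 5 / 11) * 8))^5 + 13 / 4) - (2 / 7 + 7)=4.82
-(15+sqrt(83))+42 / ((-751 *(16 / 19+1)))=-56439 / 3755 - sqrt(83)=-24.14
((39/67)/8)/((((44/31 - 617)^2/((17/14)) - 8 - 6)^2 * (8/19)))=197771098629/111444459353204365115392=0.00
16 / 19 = 0.84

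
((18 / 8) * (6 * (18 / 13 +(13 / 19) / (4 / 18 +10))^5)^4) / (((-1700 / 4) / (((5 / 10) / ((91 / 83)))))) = -5625943681560886242226468591699182270077815989748484774653206133728245653852246501922607421875 / 1042691732752206403528643298906383159059522845069027334709504293107644112168711103851790336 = -5395.60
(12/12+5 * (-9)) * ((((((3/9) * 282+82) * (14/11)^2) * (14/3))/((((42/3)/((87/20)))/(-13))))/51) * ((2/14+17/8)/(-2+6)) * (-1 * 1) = -670306/255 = -2628.65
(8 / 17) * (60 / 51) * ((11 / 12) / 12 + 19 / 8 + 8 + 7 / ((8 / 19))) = 38990 / 2601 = 14.99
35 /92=0.38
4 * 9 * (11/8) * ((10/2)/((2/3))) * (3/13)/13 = 4455/676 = 6.59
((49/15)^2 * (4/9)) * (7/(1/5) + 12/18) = 1027628/6075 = 169.16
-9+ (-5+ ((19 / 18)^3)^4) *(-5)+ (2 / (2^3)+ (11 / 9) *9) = 20457080548532491 / 1156831381426176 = 17.68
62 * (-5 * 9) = -2790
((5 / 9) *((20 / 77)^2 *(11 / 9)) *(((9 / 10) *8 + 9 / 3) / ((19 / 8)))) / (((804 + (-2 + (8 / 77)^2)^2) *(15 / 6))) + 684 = 249152158026956 / 364257489105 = 684.00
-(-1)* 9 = 9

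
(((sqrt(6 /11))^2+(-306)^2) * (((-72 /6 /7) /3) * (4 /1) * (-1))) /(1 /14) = 32960064 /11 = 2996369.45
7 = 7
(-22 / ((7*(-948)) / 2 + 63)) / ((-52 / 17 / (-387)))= 24123 / 28210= 0.86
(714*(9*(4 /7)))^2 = 13483584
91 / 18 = 5.06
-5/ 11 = -0.45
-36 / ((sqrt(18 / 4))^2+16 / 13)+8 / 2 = -340 / 149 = -2.28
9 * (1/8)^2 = 9/64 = 0.14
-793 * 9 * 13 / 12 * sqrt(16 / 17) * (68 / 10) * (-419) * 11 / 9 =95028362 * sqrt(17) / 15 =26120798.26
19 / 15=1.27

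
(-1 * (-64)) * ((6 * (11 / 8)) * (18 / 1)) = 9504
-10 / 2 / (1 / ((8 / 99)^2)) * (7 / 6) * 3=-0.11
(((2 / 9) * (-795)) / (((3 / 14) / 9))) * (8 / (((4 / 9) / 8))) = -1068480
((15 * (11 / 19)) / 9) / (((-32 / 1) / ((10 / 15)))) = -55 / 2736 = -0.02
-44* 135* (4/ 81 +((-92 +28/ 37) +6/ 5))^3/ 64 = 3372186514710416029/ 49850149950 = 67646466.82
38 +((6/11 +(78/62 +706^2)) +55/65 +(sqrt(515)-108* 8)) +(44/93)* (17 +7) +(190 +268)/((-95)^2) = sqrt(515) +19908856118614/40007825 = 497646.75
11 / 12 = 0.92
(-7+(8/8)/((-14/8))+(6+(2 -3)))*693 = -1782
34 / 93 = 0.37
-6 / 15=-2 / 5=-0.40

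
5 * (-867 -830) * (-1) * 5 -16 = 42409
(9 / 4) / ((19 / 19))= 9 / 4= 2.25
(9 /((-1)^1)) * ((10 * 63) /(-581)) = 810 /83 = 9.76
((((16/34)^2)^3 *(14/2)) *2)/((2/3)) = 5505024/24137569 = 0.23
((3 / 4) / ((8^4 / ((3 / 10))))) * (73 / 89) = 657 / 14581760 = 0.00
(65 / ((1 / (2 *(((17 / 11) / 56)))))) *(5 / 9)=5525 / 2772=1.99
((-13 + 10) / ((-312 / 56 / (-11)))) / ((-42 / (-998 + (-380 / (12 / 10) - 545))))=-61369 / 234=-262.26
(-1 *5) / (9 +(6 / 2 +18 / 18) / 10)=-25 / 47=-0.53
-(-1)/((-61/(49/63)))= -7/549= -0.01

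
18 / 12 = 3 / 2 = 1.50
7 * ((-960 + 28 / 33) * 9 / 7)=-94956 / 11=-8632.36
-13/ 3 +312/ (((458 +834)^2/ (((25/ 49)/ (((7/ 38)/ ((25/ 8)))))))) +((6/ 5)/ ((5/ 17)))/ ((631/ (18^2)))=-1594941033149/ 713060161800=-2.24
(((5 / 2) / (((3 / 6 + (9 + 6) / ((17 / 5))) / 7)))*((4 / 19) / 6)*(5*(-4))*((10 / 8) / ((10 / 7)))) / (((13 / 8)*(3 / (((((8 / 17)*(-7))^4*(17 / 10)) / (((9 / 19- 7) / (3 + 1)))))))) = 9637806080 / 175049901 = 55.06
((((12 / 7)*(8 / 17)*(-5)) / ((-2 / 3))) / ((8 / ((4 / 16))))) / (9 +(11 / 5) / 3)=675 / 34748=0.02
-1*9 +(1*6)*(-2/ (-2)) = -3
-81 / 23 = -3.52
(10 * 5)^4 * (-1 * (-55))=343750000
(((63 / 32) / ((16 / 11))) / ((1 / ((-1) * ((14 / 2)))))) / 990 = -49 / 5120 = -0.01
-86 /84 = -43 /42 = -1.02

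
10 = 10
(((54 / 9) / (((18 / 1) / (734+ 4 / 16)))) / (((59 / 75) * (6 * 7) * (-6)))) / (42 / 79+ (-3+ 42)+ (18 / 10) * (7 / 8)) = -9667625 / 321884766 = -0.03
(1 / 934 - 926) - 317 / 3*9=-1753117 / 934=-1877.00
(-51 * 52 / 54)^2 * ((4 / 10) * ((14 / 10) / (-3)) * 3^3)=-2735096 / 225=-12155.98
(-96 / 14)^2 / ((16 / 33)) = 4752 / 49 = 96.98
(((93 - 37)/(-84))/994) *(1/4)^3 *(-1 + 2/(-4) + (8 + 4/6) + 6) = -79/572544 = -0.00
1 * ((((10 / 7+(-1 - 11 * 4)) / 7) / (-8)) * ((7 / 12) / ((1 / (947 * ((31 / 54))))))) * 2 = 493.49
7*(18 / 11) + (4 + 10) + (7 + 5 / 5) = 33.45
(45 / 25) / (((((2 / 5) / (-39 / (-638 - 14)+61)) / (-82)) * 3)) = -4896753 / 652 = -7510.36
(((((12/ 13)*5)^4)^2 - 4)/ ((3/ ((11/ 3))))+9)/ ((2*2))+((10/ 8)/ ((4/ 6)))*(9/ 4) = 14781853369119431/ 234930447648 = 62920.13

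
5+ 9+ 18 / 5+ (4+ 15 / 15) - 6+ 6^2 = 52.60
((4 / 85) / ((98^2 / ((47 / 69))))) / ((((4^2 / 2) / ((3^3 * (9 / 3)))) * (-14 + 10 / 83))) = -0.00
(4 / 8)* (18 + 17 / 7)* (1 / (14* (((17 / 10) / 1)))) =715 / 1666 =0.43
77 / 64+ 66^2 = 278861 / 64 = 4357.20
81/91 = 0.89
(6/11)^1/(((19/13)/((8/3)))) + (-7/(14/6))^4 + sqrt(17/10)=sqrt(170)/10 + 17137/209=83.30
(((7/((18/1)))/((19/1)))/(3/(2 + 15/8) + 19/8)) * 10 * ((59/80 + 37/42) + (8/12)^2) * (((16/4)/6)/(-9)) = -322307/32452893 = -0.01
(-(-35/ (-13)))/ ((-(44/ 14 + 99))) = 49/ 1859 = 0.03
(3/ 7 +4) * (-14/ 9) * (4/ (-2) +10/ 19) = 1736/ 171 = 10.15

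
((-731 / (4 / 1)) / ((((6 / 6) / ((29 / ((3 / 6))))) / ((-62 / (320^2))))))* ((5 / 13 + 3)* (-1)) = -7228859 / 332800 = -21.72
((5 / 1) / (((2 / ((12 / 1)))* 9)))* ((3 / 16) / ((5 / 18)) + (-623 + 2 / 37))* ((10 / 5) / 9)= -102329 / 222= -460.94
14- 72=-58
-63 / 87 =-21 / 29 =-0.72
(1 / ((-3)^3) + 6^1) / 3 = 161 / 81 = 1.99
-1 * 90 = -90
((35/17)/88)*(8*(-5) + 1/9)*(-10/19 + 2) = -1.38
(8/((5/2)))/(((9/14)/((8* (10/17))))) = 3584/153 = 23.42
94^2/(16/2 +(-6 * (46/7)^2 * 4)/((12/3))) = -35.19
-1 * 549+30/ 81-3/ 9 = -14822/ 27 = -548.96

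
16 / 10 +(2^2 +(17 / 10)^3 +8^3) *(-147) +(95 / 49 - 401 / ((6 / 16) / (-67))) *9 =27844389061 / 49000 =568252.84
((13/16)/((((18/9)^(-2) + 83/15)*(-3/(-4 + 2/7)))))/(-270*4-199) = -845/6213382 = -0.00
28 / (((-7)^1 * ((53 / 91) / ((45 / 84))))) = -195 / 53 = -3.68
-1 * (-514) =514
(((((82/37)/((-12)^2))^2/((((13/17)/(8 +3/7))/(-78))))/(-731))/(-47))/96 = -99179/1606396603392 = -0.00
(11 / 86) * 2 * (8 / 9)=88 / 387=0.23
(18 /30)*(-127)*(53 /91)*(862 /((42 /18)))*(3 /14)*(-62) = 4856376114 /22295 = 217823.55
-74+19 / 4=-69.25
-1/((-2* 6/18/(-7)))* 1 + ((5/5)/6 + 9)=-4/3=-1.33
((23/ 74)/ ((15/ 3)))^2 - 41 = -5612371/ 136900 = -41.00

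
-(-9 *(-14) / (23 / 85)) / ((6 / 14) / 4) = -99960 / 23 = -4346.09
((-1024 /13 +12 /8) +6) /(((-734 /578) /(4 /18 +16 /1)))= 39092741 /42939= 910.43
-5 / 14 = -0.36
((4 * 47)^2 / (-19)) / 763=-35344 / 14497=-2.44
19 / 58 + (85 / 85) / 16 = 0.39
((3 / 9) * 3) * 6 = 6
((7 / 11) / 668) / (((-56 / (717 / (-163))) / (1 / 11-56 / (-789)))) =0.00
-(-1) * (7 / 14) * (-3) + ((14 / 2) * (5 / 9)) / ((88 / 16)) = -157 / 198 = -0.79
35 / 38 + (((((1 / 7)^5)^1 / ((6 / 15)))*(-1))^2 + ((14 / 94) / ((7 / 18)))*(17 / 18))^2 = 56363342755893352064051 / 53583379340433172703536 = 1.05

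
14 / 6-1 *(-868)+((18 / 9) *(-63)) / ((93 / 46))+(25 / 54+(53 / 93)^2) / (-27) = 1132093691 / 1401138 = 807.98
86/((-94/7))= -6.40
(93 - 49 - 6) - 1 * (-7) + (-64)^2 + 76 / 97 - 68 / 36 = 3614128 / 873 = 4139.89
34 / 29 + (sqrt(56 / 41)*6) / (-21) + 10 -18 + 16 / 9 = -1318 / 261 -4*sqrt(574) / 287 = -5.38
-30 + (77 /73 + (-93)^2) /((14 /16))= 5036302 /511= 9855.78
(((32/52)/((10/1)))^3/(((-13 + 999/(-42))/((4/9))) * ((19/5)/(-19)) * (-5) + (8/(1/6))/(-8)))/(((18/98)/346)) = -60763136/12286447875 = -0.00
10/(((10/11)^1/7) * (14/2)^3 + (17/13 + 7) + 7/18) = 5148/27409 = 0.19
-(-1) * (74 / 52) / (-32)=-37 / 832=-0.04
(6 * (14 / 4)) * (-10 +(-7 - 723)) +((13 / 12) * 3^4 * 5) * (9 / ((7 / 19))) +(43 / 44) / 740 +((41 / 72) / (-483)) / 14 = -597180980461 / 123846030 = -4821.96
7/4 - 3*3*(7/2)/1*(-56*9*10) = 635047/4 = 158761.75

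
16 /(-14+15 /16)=-256 /209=-1.22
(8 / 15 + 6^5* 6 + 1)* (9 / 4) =2099589 / 20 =104979.45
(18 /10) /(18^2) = 1 /180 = 0.01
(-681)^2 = 463761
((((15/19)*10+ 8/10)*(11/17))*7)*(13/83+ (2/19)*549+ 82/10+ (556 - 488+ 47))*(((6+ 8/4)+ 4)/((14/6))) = 467203319352/12734275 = 36688.65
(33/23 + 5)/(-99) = -148/2277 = -0.06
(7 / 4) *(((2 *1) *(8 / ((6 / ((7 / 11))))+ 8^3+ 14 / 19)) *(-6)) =-2254126 / 209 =-10785.29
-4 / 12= -1 / 3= -0.33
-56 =-56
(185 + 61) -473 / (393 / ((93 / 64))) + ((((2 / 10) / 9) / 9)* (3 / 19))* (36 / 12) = 1750878239 / 7168320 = 244.25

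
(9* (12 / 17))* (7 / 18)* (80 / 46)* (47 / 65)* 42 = 663264 / 5083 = 130.49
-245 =-245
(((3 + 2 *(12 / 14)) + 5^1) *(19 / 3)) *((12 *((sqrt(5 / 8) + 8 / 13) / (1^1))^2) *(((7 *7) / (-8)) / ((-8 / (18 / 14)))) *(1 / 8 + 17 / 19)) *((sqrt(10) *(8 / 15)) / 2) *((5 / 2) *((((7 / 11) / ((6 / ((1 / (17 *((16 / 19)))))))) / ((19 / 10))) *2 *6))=81375 / 1144 + 22085175 *sqrt(10) / 951808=144.51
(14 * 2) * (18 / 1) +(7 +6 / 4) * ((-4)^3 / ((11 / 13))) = -1528 / 11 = -138.91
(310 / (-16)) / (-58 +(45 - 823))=155 / 6688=0.02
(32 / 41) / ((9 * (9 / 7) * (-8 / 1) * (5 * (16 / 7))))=-49 / 66420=-0.00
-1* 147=-147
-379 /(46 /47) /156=-17813 /7176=-2.48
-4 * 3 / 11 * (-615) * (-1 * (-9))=66420 / 11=6038.18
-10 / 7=-1.43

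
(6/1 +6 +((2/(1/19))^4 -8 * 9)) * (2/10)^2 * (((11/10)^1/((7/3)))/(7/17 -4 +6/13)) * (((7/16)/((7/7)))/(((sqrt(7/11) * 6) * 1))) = -1149.44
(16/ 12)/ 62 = 2/ 93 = 0.02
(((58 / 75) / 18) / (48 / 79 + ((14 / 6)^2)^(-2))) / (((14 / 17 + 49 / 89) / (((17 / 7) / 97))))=2887413739 / 2365556685525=0.00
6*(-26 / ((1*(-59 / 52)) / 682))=93769.22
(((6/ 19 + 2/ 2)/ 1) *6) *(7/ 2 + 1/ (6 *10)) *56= 29540/ 19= 1554.74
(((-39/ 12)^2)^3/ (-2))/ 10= -4826809/ 81920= -58.92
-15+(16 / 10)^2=-311 / 25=-12.44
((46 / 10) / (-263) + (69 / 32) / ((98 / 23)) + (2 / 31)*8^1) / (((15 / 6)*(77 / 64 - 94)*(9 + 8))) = -256879054 / 1008360390275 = -0.00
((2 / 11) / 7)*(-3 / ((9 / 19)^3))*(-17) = 233206 / 18711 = 12.46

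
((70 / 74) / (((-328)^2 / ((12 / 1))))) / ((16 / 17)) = 1785 / 15922432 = 0.00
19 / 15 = 1.27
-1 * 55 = -55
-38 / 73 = -0.52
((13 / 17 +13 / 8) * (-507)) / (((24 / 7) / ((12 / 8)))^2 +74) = -2691325 / 175984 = -15.29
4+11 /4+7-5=35 /4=8.75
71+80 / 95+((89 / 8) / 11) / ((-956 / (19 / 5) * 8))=4593356671 / 63937280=71.84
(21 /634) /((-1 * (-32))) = 21 /20288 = 0.00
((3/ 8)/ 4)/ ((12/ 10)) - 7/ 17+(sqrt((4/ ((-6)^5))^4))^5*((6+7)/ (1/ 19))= -4372091646786173492870623990378393/ 13104230610753048926289914329300992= -0.33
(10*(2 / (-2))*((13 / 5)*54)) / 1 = -1404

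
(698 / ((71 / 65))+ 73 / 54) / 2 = 2455163 / 7668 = 320.18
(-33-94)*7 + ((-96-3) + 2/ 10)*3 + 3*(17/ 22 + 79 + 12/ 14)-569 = -1512.51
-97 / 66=-1.47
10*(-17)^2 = 2890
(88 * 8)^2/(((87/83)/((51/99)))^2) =8154812416/68121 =119710.70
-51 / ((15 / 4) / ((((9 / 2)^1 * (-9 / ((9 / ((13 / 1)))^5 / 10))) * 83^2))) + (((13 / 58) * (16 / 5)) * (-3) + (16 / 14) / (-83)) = 14652981107997892 / 61414605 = 238591147.95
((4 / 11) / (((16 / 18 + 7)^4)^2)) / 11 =172186884 / 78136177280737081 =0.00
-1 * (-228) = 228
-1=-1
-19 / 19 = -1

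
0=0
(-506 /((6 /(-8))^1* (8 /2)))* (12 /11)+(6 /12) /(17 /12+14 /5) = 46582 /253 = 184.12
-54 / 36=-3 / 2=-1.50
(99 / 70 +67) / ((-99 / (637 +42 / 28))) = -6115553 / 13860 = -441.24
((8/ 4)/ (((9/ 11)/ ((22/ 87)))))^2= 234256/ 613089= 0.38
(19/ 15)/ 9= 19/ 135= 0.14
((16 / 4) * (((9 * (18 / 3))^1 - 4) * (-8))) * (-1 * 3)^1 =4800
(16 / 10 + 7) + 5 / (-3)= 6.93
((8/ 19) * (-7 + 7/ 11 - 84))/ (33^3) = -7952/ 7510833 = -0.00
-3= -3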